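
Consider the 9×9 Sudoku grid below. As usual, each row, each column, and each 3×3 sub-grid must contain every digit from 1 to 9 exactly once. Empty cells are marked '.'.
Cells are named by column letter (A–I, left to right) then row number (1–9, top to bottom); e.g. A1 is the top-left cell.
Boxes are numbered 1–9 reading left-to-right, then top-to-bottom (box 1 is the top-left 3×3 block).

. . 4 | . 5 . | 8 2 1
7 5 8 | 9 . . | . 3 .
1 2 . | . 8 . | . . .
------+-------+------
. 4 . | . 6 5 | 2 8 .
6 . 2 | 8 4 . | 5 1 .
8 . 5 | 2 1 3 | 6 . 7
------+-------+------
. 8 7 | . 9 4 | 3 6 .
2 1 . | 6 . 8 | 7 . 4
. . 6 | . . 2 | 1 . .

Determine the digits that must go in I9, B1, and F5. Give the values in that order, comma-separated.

For I9:
  Consider where 8 can go in column I.
  I2 is out (row 2 already has a 8).
  I3 is out (row 3 already has a 8).
  I4 is out (row 4 already has a 8).
  I5 is out (row 5 already has a 8).
  I7 is out (row 7 already has a 8).
  So the only cell in column I that can hold 8 is I9.
  So I9 = 8.
For B1:
  Consider where 6 can go in box 1.
  A1 is out (column A already has a 6).
  C3 is out (column C already has a 6).
  So the only cell in box 1 that can hold 6 is B1.
  So B1 = 6.
For F5:
  Consider where 9 can go in column F.
  F1 is out (box 2 already has a 9).
  F2 is out (row 2 already has a 9).
  F3 is out (box 2 already has a 9).
  So the only cell in column F that can hold 9 is F5.
  So F5 = 9.

8,6,9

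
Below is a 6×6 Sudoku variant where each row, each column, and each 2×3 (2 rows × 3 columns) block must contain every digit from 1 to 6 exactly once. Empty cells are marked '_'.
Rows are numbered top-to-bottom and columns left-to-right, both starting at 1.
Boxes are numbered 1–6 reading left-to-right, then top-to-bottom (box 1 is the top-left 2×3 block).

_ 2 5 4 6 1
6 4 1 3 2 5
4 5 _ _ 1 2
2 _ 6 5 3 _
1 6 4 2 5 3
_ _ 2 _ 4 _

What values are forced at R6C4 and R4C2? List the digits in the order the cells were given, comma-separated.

1,1

For R6C4:
  Consider where 1 can go in column 4.
  R3C4 is out (row 3 already has a 1).
  So the only cell in column 4 that can hold 1 is R6C4.
  So R6C4 = 1.
For R4C2:
  Row 4 already contains {2, 3, 5, 6}.
  Column 2 already contains {2, 4, 5, 6}.
  Its 2×3 block (box 3) already contains {2, 4, 5, 6}.
  The only value from 1–6 not eliminated is 1, so R4C2 = 1.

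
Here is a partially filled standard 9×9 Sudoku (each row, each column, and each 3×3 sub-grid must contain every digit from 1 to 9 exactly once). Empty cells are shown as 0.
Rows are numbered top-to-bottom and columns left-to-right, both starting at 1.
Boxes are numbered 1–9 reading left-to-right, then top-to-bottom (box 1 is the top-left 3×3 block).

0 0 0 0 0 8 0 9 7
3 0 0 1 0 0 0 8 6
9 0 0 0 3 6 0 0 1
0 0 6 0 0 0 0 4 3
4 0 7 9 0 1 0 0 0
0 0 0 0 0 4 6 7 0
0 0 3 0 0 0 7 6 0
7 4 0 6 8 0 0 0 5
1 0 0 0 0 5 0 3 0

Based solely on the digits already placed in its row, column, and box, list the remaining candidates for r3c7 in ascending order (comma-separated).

2,4,5

Row 3 already contains {1, 3, 6, 9}.
Column 7 already contains {6, 7}.
Its 3×3 block (box 3) already contains {1, 6, 7, 8, 9}.
Removing those from 1–9 leaves {2, 4, 5} as the candidates for r3c7.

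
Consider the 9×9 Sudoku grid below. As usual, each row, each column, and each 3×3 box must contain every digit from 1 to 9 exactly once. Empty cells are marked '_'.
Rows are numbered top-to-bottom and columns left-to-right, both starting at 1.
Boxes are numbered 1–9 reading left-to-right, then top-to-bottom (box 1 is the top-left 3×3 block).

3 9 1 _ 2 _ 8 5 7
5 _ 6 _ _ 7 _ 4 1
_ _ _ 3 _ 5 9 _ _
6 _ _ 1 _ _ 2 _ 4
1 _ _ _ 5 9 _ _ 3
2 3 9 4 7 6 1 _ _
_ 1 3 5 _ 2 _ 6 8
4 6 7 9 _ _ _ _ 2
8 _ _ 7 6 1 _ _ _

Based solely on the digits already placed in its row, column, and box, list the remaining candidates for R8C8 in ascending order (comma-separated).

Row 8 already contains {2, 4, 6, 7, 9}.
Column 8 already contains {4, 5, 6}.
Its 3×3 block (box 9) already contains {2, 6, 8}.
Removing those from 1–9 leaves {1, 3} as the candidates for R8C8.

1,3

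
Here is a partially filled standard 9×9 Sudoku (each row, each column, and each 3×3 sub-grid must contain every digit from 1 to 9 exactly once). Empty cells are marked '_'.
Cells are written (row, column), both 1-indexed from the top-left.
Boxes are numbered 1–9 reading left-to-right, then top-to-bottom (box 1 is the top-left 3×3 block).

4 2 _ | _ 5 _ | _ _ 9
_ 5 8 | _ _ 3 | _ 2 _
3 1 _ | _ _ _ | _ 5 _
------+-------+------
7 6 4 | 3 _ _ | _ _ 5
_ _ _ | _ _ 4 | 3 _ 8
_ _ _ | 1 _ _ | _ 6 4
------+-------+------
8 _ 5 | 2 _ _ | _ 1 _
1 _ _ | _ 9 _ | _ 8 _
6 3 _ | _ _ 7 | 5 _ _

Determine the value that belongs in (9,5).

1

Cell (9,5) itself could take any of {1, 4, 8} by direct elimination.
Consider where 1 can go in box 8.
(7,5) is out (row 7 already has a 1).
(7,6) is out (row 7 already has a 1).
(8,4) is out (row 8 already has a 1).
(8,6) is out (row 8 already has a 1).
(9,4) is out (column 4 already has a 1).
So the only cell in box 8 that can hold 1 is (9,5).
Therefore (9,5) = 1.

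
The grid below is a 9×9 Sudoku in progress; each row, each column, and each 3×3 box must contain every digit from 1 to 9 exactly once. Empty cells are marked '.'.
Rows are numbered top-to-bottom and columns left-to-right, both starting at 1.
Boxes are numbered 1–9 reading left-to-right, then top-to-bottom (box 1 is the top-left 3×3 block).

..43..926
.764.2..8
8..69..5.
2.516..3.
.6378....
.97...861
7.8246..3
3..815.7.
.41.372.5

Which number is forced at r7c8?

9

Cell r7c8 itself could take any of {1, 9} by direct elimination.
Consider where 9 can go in row 7.
r7c2 is out (column 2 already has a 9).
r7c7 is out (column 7 already has a 9).
So the only cell in row 7 that can hold 9 is r7c8.
Therefore r7c8 = 9.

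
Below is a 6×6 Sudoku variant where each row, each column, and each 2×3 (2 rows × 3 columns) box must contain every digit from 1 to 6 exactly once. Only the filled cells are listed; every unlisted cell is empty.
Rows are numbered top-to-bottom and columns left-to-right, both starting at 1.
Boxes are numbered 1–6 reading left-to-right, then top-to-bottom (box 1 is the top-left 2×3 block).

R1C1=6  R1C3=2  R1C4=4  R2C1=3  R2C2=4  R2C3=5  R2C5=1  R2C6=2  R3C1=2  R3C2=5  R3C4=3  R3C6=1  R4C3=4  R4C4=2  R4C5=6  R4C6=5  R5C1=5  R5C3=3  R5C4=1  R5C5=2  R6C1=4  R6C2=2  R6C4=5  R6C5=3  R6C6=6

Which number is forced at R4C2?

3

Cell R4C2 itself could take any of {1, 3} by direct elimination.
Consider where 3 can go in column 2.
R1C2 is out (box 1 already has a 3).
R5C2 is out (row 5 already has a 3).
So the only cell in column 2 that can hold 3 is R4C2.
Therefore R4C2 = 3.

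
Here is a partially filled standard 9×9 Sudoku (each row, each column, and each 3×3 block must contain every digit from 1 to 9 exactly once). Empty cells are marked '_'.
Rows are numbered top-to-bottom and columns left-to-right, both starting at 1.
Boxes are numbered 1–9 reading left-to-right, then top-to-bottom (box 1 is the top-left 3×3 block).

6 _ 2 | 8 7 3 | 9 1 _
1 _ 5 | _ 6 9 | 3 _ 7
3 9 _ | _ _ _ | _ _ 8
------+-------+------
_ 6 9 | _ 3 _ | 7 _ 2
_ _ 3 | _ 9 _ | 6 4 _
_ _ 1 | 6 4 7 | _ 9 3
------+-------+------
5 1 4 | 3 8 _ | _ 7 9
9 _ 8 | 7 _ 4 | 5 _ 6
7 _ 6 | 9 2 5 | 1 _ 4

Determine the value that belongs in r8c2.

Cell r8c2 itself could take any of {2, 3} by direct elimination.
Consider where 2 can go in box 7.
r9c2 is out (row 9 already has a 2).
So the only cell in box 7 that can hold 2 is r8c2.
Therefore r8c2 = 2.

2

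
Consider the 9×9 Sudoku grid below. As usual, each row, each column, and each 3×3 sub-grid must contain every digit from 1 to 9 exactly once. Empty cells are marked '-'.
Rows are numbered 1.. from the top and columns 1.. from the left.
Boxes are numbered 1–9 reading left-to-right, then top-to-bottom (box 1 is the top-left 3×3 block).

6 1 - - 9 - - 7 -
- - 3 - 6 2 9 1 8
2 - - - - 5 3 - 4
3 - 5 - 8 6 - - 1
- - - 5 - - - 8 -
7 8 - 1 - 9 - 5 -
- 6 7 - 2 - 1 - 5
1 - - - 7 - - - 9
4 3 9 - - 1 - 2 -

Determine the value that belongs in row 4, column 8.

9

Cell row 4, column 8 itself could take any of {4, 9} by direct elimination.
Consider where 9 can go in box 6.
row 4, column 7 is out (column 7 already has a 9).
row 5, column 7 is out (column 7 already has a 9).
row 5, column 9 is out (column 9 already has a 9).
row 6, column 7 is out (row 6 already has a 9).
row 6, column 9 is out (row 6 already has a 9).
So the only cell in box 6 that can hold 9 is row 4, column 8.
Therefore row 4, column 8 = 9.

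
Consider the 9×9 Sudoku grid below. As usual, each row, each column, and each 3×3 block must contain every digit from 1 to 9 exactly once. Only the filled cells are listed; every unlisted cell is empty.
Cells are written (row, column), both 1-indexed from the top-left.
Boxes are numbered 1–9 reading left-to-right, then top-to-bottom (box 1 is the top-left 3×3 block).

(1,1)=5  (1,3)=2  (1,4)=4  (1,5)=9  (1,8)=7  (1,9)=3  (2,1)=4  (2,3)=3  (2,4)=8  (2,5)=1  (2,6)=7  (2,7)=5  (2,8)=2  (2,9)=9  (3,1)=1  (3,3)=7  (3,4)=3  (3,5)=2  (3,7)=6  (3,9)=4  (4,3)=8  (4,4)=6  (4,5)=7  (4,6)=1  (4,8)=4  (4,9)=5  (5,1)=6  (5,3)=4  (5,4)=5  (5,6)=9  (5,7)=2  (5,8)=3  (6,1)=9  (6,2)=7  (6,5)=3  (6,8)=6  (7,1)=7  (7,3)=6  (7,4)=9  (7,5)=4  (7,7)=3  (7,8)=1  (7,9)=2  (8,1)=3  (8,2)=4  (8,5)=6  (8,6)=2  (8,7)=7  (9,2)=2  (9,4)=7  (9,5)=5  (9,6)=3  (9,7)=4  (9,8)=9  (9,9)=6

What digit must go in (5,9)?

7

Cell (5,9) itself could take any of {1, 7, 8} by direct elimination.
Consider where 7 can go in box 6.
(4,7) is out (row 4 already has a 7).
(6,7) is out (row 6 already has a 7).
(6,9) is out (row 6 already has a 7).
So the only cell in box 6 that can hold 7 is (5,9).
Therefore (5,9) = 7.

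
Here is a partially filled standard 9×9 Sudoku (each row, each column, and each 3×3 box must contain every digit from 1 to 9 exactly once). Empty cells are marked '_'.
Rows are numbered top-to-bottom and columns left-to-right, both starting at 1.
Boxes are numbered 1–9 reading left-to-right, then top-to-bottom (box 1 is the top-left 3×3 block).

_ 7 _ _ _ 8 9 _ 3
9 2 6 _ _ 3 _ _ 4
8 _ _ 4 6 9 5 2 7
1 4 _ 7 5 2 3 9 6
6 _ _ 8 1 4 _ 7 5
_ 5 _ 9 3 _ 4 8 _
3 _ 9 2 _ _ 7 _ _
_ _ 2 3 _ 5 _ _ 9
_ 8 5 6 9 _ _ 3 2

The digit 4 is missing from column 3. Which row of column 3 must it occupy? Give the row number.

Consider where 4 can go in column 3.
r3c3 is out (row 3 already has a 4).
r4c3 is out (row 4 already has a 4).
r5c3 is out (row 5 already has a 4).
r6c3 is out (row 6 already has a 4).
So the only cell in column 3 that can hold 4 is r1c3.
That is row 1.

1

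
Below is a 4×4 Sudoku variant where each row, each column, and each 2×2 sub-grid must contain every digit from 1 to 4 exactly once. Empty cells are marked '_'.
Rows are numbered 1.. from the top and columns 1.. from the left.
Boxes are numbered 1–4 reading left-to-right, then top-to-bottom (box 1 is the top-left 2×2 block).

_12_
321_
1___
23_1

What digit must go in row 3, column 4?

2

Cell row 3, column 4 itself could take any of {2, 3, 4} by direct elimination.
Consider where 2 can go in box 4.
row 3, column 3 is out (column 3 already has a 2).
row 4, column 3 is out (row 4 already has a 2).
So the only cell in box 4 that can hold 2 is row 3, column 4.
Therefore row 3, column 4 = 2.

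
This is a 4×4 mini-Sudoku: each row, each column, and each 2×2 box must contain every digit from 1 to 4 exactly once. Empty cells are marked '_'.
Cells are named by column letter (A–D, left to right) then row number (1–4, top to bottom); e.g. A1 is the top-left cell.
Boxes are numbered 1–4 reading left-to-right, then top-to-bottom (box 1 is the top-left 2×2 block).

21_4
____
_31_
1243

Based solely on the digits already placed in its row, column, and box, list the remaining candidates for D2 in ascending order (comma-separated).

1,2

Row 2 already contains {}.
Column D already contains {3, 4}.
Its 2×2 block (box 2) already contains {4}.
Removing those from 1–4 leaves {1, 2} as the candidates for D2.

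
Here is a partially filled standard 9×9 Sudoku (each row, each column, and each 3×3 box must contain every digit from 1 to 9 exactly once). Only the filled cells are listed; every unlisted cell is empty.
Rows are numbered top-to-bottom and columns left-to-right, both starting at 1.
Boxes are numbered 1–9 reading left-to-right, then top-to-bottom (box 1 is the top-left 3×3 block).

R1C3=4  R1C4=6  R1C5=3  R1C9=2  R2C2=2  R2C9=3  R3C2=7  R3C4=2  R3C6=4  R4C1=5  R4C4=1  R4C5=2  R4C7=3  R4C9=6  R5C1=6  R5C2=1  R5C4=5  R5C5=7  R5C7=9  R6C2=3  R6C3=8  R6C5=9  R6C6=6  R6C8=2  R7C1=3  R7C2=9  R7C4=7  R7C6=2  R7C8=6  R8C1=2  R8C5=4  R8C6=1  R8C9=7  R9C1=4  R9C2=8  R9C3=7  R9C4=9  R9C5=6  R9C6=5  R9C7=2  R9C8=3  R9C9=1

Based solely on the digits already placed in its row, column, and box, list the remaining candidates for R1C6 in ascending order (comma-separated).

7,8,9

Row 1 already contains {2, 3, 4, 6}.
Column 6 already contains {1, 2, 4, 5, 6}.
Its 3×3 block (box 2) already contains {2, 3, 4, 6}.
Removing those from 1–9 leaves {7, 8, 9} as the candidates for R1C6.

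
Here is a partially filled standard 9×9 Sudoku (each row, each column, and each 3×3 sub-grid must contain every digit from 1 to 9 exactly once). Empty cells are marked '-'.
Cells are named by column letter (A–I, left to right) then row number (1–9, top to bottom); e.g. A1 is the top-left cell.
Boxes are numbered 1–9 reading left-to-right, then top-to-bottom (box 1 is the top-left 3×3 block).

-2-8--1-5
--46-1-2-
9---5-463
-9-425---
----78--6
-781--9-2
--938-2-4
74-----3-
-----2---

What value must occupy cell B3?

Cell B3 itself could take any of {1, 8} by direct elimination.
Consider where 8 can go in row 3.
C3 is out (column C already has a 8).
D3 is out (column D already has a 8).
F3 is out (column F already has a 8).
So the only cell in row 3 that can hold 8 is B3.
Therefore B3 = 8.

8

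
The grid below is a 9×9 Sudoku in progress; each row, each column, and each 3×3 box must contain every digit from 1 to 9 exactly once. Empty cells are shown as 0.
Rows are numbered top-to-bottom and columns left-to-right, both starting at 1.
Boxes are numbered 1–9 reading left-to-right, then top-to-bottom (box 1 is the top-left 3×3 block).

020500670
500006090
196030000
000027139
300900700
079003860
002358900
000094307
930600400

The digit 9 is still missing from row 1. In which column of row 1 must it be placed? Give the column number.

Consider where 9 can go in row 1.
r1c1 is out (column 1 already has a 9).
r1c3 is out (column 3 already has a 9).
r1c5 is out (column 5 already has a 9).
r1c9 is out (column 9 already has a 9).
So the only cell in row 1 that can hold 9 is r1c6.
That is column 6.

6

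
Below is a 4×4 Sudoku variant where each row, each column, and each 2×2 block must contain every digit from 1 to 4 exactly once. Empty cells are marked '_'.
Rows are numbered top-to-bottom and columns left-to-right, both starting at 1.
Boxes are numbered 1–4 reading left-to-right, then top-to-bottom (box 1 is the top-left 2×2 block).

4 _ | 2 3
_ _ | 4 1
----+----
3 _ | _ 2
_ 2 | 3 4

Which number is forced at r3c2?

4

Cell r3c2 itself could take any of {1, 4} by direct elimination.
Consider where 4 can go in column 2.
r1c2 is out (row 1 already has a 4).
r2c2 is out (row 2 already has a 4).
So the only cell in column 2 that can hold 4 is r3c2.
Therefore r3c2 = 4.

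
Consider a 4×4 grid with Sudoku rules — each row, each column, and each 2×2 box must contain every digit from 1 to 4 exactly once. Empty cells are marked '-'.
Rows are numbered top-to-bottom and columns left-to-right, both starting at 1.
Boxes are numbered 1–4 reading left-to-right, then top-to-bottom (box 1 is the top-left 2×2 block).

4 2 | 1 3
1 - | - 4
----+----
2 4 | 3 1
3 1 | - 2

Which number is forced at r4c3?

4

Row 4 already contains {1, 2, 3}.
Column 3 already contains {1, 3}.
Its 2×2 block (box 4) already contains {1, 2, 3}.
The only value from 1–4 not eliminated is 4, so r4c3 = 4.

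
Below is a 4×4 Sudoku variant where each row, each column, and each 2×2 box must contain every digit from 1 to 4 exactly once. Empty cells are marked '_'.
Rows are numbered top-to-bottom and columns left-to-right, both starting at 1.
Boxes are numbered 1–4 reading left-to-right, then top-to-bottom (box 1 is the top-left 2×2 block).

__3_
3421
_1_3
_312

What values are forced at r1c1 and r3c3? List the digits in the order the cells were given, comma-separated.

1,4

For r1c1:
  Consider where 1 can go in row 1.
  r1c2 is out (column 2 already has a 1).
  r1c4 is out (column 4 already has a 1).
  So the only cell in row 1 that can hold 1 is r1c1.
  So r1c1 = 1.
For r3c3:
  Row 3 already contains {1, 3}.
  Column 3 already contains {1, 2, 3}.
  Its 2×2 block (box 4) already contains {1, 2, 3}.
  The only value from 1–4 not eliminated is 4, so r3c3 = 4.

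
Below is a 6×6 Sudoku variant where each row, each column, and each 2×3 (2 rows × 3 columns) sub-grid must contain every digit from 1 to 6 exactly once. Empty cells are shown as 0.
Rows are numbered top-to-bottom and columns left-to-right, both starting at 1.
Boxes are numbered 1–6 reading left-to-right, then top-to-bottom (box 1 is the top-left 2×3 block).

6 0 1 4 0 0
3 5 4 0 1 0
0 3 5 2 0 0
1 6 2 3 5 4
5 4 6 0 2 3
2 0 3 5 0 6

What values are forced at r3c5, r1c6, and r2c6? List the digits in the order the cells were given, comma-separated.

For r3c5:
  Row 3 already contains {2, 3, 5}.
  Column 5 already contains {1, 2, 5}.
  Its 2×3 block (box 4) already contains {2, 3, 4, 5}.
  The only value from 1–6 not eliminated is 6, so r3c5 = 6.
For r1c6:
  Consider where 5 can go in box 2.
  r1c5 is out (column 5 already has a 5).
  r2c4 is out (row 2 already has a 5).
  r2c6 is out (row 2 already has a 5).
  So the only cell in box 2 that can hold 5 is r1c6.
  So r1c6 = 5.
For r2c6:
  Row 2 already contains {1, 3, 4, 5}.
  Column 6 already contains {3, 4, 6}.
  Its 2×3 block (box 2) already contains {1, 4}.
  The only value from 1–6 not eliminated is 2, so r2c6 = 2.

6,5,2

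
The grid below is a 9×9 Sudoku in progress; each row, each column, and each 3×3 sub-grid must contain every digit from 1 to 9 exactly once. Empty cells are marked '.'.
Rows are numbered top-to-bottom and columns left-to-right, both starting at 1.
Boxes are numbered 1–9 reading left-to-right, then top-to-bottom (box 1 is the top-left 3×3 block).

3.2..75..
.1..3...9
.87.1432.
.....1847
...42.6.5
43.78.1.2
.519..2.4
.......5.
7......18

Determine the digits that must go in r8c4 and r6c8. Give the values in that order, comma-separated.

For r8c4:
  Consider where 1 can go in row 8.
  r8c1 is out (box 7 already has a 1). r8c2 is out (column 2 already has a 1). r8c3 is out (column 3 already has a 1). r8c5 is out (column 5 already has a 1). The remaining empty cells in row 8 are similarly blocked.
  So the only cell in row 8 that can hold 1 is r8c4.
  So r8c4 = 1.
For r6c8:
  Row 6 already contains {1, 2, 3, 4, 7, 8}.
  Column 8 already contains {1, 2, 4, 5}.
  Its 3×3 block (box 6) already contains {1, 2, 4, 5, 6, 7, 8}.
  The only value from 1–9 not eliminated is 9, so r6c8 = 9.

1,9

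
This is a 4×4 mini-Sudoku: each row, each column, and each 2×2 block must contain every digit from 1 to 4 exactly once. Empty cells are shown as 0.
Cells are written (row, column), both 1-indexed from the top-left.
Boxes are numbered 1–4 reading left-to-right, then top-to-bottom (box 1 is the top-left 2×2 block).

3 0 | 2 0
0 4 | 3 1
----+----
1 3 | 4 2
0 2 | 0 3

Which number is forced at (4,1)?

Row 4 already contains {2, 3}.
Column 1 already contains {1, 3}.
Its 2×2 block (box 3) already contains {1, 2, 3}.
The only value from 1–4 not eliminated is 4, so (4,1) = 4.

4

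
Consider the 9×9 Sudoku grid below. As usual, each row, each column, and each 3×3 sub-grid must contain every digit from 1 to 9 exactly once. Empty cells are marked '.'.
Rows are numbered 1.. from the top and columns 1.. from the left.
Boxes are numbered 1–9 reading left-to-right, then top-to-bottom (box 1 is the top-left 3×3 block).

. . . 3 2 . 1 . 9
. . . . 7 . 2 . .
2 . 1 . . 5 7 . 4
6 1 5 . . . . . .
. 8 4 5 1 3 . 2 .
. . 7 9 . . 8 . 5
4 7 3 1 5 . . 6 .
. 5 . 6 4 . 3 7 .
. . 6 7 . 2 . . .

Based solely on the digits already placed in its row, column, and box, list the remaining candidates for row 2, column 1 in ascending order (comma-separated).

3,5,8,9

Row 2 already contains {2, 7}.
Column 1 already contains {2, 4, 6}.
Its 3×3 block (box 1) already contains {1, 2}.
Removing those from 1–9 leaves {3, 5, 8, 9} as the candidates for row 2, column 1.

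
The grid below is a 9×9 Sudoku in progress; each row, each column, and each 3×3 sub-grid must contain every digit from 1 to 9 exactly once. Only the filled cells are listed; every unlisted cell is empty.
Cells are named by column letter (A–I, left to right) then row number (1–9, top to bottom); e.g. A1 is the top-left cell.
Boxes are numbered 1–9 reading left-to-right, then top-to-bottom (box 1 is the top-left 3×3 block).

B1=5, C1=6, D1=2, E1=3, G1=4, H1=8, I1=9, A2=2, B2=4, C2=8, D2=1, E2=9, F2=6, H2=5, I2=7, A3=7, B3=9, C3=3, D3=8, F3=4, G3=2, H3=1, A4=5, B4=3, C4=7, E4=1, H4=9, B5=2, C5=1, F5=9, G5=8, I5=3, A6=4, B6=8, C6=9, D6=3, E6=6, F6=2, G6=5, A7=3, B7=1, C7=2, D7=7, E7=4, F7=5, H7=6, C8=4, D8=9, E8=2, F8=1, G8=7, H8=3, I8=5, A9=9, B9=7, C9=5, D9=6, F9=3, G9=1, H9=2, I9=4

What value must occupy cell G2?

3

Row 2 already contains {1, 2, 4, 5, 6, 7, 8, 9}.
Column G already contains {1, 2, 4, 5, 7, 8}.
Its 3×3 block (box 3) already contains {1, 2, 4, 5, 7, 8, 9}.
The only value from 1–9 not eliminated is 3, so G2 = 3.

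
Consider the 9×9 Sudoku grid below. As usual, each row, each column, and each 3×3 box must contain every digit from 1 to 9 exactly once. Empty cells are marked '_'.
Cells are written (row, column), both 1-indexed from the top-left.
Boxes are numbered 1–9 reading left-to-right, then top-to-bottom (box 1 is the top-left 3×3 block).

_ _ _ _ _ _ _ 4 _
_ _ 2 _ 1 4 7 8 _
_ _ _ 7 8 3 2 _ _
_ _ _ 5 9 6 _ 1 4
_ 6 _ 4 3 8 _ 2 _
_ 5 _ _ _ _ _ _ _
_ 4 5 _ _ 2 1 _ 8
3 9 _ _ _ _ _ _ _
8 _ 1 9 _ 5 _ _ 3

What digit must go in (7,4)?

Cell (7,4) itself could take any of {3, 6} by direct elimination.
Consider where 3 can go in box 8.
(7,5) is out (column 5 already has a 3).
(8,4) is out (row 8 already has a 3).
(8,5) is out (row 8 already has a 3).
(8,6) is out (row 8 already has a 3).
(9,5) is out (row 9 already has a 3).
So the only cell in box 8 that can hold 3 is (7,4).
Therefore (7,4) = 3.

3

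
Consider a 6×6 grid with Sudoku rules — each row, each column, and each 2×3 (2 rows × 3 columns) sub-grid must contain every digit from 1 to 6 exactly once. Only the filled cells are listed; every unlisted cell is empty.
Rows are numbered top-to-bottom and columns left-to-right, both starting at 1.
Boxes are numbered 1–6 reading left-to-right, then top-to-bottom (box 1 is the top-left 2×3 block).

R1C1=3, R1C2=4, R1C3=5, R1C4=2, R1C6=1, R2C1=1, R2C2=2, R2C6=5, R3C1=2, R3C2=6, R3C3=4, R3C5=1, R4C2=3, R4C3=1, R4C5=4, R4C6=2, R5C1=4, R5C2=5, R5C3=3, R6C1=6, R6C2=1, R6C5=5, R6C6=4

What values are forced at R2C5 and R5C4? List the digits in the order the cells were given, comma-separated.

3,1

For R2C5:
  Consider where 3 can go in column 5.
  R1C5 is out (row 1 already has a 3).
  R5C5 is out (row 5 already has a 3).
  So the only cell in column 5 that can hold 3 is R2C5.
  So R2C5 = 3.
For R5C4:
  Consider where 1 can go in box 6.
  R5C5 is out (column 5 already has a 1).
  R5C6 is out (column 6 already has a 1).
  R6C4 is out (row 6 already has a 1).
  So the only cell in box 6 that can hold 1 is R5C4.
  So R5C4 = 1.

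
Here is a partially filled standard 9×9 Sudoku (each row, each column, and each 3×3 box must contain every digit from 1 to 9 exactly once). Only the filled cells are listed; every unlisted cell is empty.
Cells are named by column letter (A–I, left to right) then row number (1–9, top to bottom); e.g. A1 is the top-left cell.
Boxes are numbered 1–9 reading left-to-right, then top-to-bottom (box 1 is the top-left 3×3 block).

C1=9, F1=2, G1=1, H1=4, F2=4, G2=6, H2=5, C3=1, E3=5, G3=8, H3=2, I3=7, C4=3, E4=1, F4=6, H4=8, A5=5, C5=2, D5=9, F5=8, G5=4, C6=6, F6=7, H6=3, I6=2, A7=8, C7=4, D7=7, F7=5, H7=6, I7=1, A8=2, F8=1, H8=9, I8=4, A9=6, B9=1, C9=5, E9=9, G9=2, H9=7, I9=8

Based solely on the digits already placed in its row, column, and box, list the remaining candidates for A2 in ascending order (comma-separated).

3,7

Row 2 already contains {4, 5, 6}.
Column A already contains {2, 5, 6, 8}.
Its 3×3 block (box 1) already contains {1, 9}.
Removing those from 1–9 leaves {3, 7} as the candidates for A2.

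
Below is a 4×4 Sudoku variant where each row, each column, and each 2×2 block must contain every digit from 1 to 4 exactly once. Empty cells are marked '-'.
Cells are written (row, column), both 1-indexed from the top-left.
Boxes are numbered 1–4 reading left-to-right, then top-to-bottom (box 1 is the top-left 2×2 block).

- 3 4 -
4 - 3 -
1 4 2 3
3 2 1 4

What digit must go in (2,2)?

Row 2 already contains {3, 4}.
Column 2 already contains {2, 3, 4}.
Its 2×2 block (box 1) already contains {3, 4}.
The only value from 1–4 not eliminated is 1, so (2,2) = 1.

1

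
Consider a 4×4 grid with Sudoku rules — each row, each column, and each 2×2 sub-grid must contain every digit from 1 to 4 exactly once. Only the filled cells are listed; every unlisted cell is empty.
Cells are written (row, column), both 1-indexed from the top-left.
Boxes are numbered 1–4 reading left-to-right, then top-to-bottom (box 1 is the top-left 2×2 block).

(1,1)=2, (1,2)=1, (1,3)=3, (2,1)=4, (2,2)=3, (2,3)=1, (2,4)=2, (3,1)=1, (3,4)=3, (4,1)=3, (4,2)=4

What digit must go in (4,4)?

1

Row 4 already contains {3, 4}.
Column 4 already contains {2, 3}.
Its 2×2 block (box 4) already contains {3}.
The only value from 1–4 not eliminated is 1, so (4,4) = 1.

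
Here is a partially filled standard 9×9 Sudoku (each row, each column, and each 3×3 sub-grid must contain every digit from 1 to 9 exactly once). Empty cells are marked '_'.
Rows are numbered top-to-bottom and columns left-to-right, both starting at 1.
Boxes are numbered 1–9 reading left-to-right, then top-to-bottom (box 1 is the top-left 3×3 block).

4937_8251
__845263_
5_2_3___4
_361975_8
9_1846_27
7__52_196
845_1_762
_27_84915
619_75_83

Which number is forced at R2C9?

Row 2 already contains {2, 3, 4, 5, 6, 8}.
Column 9 already contains {1, 2, 3, 4, 5, 6, 7, 8}.
Its 3×3 block (box 3) already contains {1, 2, 3, 4, 5, 6}.
The only value from 1–9 not eliminated is 9, so R2C9 = 9.

9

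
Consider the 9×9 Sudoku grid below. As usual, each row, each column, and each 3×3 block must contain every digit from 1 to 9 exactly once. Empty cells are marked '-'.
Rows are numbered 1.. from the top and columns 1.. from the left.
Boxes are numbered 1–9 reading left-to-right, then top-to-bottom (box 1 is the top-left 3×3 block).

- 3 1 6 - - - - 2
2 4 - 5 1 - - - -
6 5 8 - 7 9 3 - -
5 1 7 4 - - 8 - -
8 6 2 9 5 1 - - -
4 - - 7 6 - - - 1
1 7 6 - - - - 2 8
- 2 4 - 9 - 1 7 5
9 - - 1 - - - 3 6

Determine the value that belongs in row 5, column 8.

Row 5 already contains {1, 2, 5, 6, 8, 9}.
Column 8 already contains {2, 3, 7}.
Its 3×3 block (box 6) already contains {1, 8}.
The only value from 1–9 not eliminated is 4, so row 5, column 8 = 4.

4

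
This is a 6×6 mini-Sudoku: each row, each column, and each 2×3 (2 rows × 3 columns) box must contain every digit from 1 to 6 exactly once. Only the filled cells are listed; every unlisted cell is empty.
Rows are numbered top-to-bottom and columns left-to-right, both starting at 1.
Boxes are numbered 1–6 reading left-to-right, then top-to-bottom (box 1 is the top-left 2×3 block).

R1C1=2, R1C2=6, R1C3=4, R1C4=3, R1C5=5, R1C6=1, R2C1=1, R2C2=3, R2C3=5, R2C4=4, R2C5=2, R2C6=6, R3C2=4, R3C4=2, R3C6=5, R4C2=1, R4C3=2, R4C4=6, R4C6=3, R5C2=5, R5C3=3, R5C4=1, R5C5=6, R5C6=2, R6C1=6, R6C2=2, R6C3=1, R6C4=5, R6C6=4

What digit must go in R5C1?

Row 5 already contains {1, 2, 3, 5, 6}.
Column 1 already contains {1, 2, 6}.
Its 2×3 block (box 5) already contains {1, 2, 3, 5, 6}.
The only value from 1–6 not eliminated is 4, so R5C1 = 4.

4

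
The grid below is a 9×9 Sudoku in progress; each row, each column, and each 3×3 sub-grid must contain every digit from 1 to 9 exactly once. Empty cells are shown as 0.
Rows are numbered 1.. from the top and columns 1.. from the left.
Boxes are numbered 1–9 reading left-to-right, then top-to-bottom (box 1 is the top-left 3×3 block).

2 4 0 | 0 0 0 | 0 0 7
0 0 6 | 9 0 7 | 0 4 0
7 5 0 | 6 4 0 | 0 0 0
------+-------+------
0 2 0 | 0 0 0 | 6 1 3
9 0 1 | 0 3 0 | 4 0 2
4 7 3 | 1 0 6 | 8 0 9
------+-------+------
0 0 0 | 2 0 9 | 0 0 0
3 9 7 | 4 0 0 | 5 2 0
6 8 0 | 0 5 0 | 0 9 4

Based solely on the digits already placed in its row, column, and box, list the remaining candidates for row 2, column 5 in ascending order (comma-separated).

1,2,8

Row 2 already contains {4, 6, 7, 9}.
Column 5 already contains {3, 4, 5}.
Its 3×3 block (box 2) already contains {4, 6, 7, 9}.
Removing those from 1–9 leaves {1, 2, 8} as the candidates for row 2, column 5.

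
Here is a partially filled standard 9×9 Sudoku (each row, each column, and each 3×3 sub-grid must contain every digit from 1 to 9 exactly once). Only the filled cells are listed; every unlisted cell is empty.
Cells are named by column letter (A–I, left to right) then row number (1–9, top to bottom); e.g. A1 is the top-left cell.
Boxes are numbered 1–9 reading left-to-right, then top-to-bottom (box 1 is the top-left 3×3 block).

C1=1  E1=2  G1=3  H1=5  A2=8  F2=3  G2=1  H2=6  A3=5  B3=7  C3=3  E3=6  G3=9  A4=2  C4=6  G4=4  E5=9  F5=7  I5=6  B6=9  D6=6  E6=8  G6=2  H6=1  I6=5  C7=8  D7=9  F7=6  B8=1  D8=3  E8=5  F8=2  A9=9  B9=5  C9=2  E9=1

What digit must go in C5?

5

Cell C5 itself could take any of {4, 5} by direct elimination.
Consider where 5 can go in column C.
C2 is out (box 1 already has a 5).
C6 is out (row 6 already has a 5).
C8 is out (row 8 already has a 5).
So the only cell in column C that can hold 5 is C5.
Therefore C5 = 5.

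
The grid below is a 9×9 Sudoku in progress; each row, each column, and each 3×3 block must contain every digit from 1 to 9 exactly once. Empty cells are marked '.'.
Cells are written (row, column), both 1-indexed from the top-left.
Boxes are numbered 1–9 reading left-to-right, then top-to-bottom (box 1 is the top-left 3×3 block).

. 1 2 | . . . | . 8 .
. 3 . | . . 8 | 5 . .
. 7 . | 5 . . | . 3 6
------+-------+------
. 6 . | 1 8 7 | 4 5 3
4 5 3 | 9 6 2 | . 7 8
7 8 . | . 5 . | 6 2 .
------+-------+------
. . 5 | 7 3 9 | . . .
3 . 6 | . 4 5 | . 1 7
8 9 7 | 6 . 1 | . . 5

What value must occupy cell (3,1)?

Row 3 already contains {3, 5, 6, 7}.
Column 1 already contains {3, 4, 7, 8}.
Its 3×3 block (box 1) already contains {1, 2, 3, 7}.
The only value from 1–9 not eliminated is 9, so (3,1) = 9.

9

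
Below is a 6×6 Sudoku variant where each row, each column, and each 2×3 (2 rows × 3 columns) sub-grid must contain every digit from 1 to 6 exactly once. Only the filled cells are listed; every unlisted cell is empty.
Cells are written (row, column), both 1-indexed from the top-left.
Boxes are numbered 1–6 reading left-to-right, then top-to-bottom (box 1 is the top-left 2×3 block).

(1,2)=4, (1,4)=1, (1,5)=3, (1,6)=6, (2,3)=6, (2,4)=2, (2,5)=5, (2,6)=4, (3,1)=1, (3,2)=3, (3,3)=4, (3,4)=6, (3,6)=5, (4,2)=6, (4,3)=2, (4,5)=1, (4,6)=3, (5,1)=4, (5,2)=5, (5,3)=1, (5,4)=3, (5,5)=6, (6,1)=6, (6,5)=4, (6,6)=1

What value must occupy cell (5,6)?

2

Row 5 already contains {1, 3, 4, 5, 6}.
Column 6 already contains {1, 3, 4, 5, 6}.
Its 2×3 block (box 6) already contains {1, 3, 4, 6}.
The only value from 1–6 not eliminated is 2, so (5,6) = 2.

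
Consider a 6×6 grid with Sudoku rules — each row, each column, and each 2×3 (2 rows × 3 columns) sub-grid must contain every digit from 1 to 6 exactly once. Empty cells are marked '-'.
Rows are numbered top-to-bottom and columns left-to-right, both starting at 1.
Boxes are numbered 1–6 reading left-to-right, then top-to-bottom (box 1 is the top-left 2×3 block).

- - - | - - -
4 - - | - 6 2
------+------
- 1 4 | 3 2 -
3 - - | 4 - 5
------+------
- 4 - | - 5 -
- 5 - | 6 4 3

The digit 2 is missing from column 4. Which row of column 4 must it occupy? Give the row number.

5

Consider where 2 can go in column 4.
r1c4 is out (box 2 already has a 2).
r2c4 is out (row 2 already has a 2).
So the only cell in column 4 that can hold 2 is r5c4.
That is row 5.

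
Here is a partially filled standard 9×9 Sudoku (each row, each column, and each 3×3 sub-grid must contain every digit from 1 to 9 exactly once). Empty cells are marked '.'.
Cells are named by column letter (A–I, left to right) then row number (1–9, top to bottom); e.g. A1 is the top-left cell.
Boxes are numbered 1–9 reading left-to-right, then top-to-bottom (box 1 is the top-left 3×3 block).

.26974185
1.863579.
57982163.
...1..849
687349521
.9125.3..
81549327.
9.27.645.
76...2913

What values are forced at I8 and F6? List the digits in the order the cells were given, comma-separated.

For I8:
  Row 8 already contains {2, 4, 5, 6, 7, 9}.
  Column I already contains {1, 3, 5, 9}.
  Its 3×3 block (box 9) already contains {1, 2, 3, 4, 5, 7, 9}.
  The only value from 1–9 not eliminated is 8, so I8 = 8.
For F6:
  Consider where 8 can go in row 6.
  A6 is out (column A already has a 8).
  H6 is out (column H already has a 8).
  I6 is out (box 6 already has a 8).
  So the only cell in row 6 that can hold 8 is F6.
  So F6 = 8.

8,8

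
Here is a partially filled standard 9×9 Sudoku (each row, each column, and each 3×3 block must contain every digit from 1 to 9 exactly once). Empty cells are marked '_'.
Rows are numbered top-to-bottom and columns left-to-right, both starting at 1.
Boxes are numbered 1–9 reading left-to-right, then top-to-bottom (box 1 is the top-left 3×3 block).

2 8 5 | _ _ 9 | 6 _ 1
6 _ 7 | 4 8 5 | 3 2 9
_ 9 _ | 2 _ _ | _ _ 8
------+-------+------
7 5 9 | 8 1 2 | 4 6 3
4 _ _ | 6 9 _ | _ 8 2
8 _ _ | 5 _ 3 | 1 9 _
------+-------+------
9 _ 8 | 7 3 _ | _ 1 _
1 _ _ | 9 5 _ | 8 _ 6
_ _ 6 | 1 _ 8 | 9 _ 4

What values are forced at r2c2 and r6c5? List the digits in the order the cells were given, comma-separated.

For r2c2:
  Row 2 already contains {2, 3, 4, 5, 6, 7, 8, 9}.
  Column 2 already contains {5, 8, 9}.
  Its 3×3 block (box 1) already contains {2, 5, 6, 7, 8, 9}.
  The only value from 1–9 not eliminated is 1, so r2c2 = 1.
For r6c5:
  Consider where 4 can go in column 5.
  r1c5 is out (box 2 already has a 4).
  r3c5 is out (box 2 already has a 4).
  r9c5 is out (row 9 already has a 4).
  So the only cell in column 5 that can hold 4 is r6c5.
  So r6c5 = 4.

1,4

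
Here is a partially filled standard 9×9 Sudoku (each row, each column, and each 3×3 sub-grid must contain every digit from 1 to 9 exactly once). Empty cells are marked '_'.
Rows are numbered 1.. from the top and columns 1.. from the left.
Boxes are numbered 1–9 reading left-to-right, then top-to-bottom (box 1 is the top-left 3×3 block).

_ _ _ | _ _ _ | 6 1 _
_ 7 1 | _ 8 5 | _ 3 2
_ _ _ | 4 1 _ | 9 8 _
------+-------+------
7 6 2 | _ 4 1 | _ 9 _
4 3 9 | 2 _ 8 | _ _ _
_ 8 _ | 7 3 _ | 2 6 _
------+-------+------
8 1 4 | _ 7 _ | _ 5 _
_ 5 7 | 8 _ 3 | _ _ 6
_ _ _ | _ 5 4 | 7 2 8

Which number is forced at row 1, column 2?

Cell row 1, column 2 itself could take any of {2, 4, 9} by direct elimination.
Consider where 4 can go in column 2.
row 3, column 2 is out (row 3 already has a 4).
row 9, column 2 is out (row 9 already has a 4).
So the only cell in column 2 that can hold 4 is row 1, column 2.
Therefore row 1, column 2 = 4.

4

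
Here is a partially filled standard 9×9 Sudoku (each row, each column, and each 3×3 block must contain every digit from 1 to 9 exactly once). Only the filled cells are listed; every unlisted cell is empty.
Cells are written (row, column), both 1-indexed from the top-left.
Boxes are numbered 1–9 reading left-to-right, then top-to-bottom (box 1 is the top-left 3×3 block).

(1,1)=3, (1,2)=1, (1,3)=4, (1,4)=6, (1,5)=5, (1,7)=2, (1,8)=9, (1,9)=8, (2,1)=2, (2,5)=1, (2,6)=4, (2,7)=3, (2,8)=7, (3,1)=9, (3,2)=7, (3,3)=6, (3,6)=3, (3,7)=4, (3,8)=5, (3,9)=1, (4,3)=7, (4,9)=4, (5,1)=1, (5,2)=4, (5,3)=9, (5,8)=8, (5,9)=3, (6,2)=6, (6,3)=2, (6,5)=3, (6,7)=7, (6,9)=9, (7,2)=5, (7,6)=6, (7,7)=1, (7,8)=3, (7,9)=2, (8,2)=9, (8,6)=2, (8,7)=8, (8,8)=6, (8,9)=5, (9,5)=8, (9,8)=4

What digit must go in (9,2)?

2

Cell (9,2) itself could take any of {2, 3} by direct elimination.
Consider where 2 can go in box 7.
(7,1) is out (row 7 already has a 2). (7,3) is out (row 7 already has a 2). (8,1) is out (row 8 already has a 2). (8,3) is out (row 8 already has a 2). The remaining empty cells in box 7 are similarly blocked.
So the only cell in box 7 that can hold 2 is (9,2).
Therefore (9,2) = 2.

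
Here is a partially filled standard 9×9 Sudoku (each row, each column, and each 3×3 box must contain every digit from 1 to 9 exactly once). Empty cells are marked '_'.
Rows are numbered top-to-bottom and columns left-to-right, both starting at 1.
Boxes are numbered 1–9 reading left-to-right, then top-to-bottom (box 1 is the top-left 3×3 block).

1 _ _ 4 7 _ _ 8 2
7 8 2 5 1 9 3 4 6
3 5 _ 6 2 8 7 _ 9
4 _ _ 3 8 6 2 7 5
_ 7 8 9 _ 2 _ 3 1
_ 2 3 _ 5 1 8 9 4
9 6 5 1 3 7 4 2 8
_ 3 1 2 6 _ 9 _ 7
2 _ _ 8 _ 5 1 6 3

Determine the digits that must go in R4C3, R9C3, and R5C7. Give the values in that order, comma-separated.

9,7,6

For R4C3:
  Row 4 already contains {2, 3, 4, 5, 6, 7, 8}.
  Column 3 already contains {1, 2, 3, 5, 8}.
  Its 3×3 block (box 4) already contains {2, 3, 4, 7, 8}.
  The only value from 1–9 not eliminated is 9, so R4C3 = 9.
For R9C3:
  Consider where 7 can go in row 9.
  R9C2 is out (column 2 already has a 7).
  R9C5 is out (column 5 already has a 7).
  So the only cell in row 9 that can hold 7 is R9C3.
  So R9C3 = 7.
For R5C7:
  Row 5 already contains {1, 2, 3, 7, 8, 9}.
  Column 7 already contains {1, 2, 3, 4, 7, 8, 9}.
  Its 3×3 block (box 6) already contains {1, 2, 3, 4, 5, 7, 8, 9}.
  The only value from 1–9 not eliminated is 6, so R5C7 = 6.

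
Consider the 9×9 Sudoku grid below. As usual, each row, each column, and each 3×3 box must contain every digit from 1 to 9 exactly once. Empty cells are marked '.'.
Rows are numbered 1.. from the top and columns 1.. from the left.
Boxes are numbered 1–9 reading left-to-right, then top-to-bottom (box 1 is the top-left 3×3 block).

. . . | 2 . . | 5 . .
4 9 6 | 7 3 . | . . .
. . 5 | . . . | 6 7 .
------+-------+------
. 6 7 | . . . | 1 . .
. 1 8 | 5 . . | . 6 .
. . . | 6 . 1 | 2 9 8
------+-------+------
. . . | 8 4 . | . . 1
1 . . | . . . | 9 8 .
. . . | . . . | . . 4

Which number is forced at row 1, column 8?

4

Cell row 1, column 8 itself could take any of {1, 3, 4} by direct elimination.
Consider where 4 can go in box 3.
row 1, column 9 is out (column 9 already has a 4).
row 2, column 7 is out (row 2 already has a 4).
row 2, column 8 is out (row 2 already has a 4).
row 2, column 9 is out (row 2 already has a 4).
row 3, column 9 is out (column 9 already has a 4).
So the only cell in box 3 that can hold 4 is row 1, column 8.
Therefore row 1, column 8 = 4.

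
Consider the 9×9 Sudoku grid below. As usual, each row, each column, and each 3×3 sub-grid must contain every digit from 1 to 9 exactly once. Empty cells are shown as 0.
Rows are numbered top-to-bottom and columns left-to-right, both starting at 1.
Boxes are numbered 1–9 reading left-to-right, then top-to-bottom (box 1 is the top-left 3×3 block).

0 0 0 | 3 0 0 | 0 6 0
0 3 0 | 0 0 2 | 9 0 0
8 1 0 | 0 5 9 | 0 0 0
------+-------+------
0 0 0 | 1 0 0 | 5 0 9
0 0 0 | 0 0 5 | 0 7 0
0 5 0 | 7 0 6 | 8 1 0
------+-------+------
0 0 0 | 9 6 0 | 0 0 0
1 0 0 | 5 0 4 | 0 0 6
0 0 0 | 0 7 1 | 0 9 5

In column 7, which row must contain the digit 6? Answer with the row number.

Consider where 6 can go in column 7.
R1C7 is out (row 1 already has a 6).
R3C7 is out (box 3 already has a 6).
R7C7 is out (row 7 already has a 6).
R8C7 is out (row 8 already has a 6).
R9C7 is out (box 9 already has a 6).
So the only cell in column 7 that can hold 6 is R5C7.
That is row 5.

5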